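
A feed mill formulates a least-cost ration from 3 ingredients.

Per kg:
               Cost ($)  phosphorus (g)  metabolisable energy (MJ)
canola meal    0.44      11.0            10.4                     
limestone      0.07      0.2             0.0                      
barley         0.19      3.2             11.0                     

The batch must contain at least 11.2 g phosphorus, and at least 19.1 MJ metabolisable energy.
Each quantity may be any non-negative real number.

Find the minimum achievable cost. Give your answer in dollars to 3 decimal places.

This is a linear program. Let x1 = kg of canola meal, x2 = kg of limestone, x3 = kg of barley.
Minimize 0.44x1 + 0.07x2 + 0.19x3 s.t.:
  11x1 + 0.2x2 + 3.2x3 ≥ 11.2   (phosphorus)
  10.4x1 + 11x3 ≥ 19.1   (metabolisable energy)
  x1, x2, x3 ≥ 0.
At the optimum only canola meal, barley are positive (limestone = 0). The phosphorus and metabolisable energy requirements are met with equality.
Optimal quantities: canola meal = 0.7077 kg, barley = 1.067 kg.
Hence cost = 0.44·0.7077 + 0.19·1.067 = $0.51412.

$0.514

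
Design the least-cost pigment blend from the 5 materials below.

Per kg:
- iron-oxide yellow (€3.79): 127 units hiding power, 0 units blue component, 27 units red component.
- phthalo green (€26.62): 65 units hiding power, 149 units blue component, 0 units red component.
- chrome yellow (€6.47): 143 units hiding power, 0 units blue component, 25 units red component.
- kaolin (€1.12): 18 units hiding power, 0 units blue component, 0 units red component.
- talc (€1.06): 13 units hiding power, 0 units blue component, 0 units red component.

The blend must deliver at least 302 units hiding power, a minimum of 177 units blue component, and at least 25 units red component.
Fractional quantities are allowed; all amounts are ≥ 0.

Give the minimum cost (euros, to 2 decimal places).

€38.33

This is a linear program. Let x1 = kg of iron-oxide yellow, x2 = kg of phthalo green, x3 = kg of chrome yellow, x4 = kg of kaolin, x5 = kg of talc.
Minimize 3.79x1 + 26.62x2 + 6.47x3 + 1.12x4 + 1.06x5 with:
  127x1 + 65x2 + 143x3 + 18x4 + 13x5 ≥ 302   (hiding power)
  149x2 ≥ 177   (blue component)
  27x1 + 25x3 ≥ 25   (red component)
  x1, x2, x3, x4, x5 ≥ 0.
The cheapest feasible vertex uses only iron-oxide yellow, phthalo green; chrome yellow, kaolin, talc are not used. The hiding power and blue component requirements are met with equality.
Optimal quantities: iron-oxide yellow = 1.77 kg, phthalo green = 1.188 kg.
Total cost: 3.79·1.77 + 26.62·1.188 = 38.3329.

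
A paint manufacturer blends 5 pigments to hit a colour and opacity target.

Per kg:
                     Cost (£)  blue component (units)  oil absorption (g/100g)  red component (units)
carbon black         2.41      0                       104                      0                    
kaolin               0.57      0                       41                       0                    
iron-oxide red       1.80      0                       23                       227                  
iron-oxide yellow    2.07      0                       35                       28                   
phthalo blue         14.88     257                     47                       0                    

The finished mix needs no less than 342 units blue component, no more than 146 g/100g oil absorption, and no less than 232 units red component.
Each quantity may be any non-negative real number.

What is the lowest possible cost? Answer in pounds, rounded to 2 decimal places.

£21.64

Treat it as an LP. Let x1 = kg of carbon black, x2 = kg of kaolin, x3 = kg of iron-oxide red, x4 = kg of iron-oxide yellow, x5 = kg of phthalo blue.
Minimize 2.41x1 + 0.57x2 + 1.8x3 + 2.07x4 + 14.88x5 with:
  257x5 ≥ 342   (blue component)
  104x1 + 41x2 + 23x3 + 35x4 + 47x5 ≤ 146   (oil absorption)
  227x3 + 28x4 ≥ 232   (red component)
  x1, x2, x3, x4, x5 ≥ 0.
The cheapest feasible vertex uses only iron-oxide red, phthalo blue; carbon black, kaolin, iron-oxide yellow are not used. Binding constraints: blue component and red component.
That vertex is x3 = 1.022, x5 = 1.331.
Objective = 1.8·1.022 + 14.88·1.331 = 21.6449.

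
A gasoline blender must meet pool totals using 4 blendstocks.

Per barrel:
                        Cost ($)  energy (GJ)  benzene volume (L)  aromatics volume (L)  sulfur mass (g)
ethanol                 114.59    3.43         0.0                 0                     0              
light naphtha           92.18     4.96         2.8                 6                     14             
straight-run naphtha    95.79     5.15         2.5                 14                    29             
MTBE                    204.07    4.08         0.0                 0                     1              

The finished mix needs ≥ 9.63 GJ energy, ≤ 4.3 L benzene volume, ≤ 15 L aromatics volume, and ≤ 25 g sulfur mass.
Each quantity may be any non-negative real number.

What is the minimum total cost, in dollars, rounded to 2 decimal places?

$206.56

Let x1 = barrels of ethanol, x2 = barrels of light naphtha, x3 = barrels of straight-run naphtha, x4 = barrels of MTBE.
Minimize 114.59x1 + 92.18x2 + 95.79x3 + 204.07x4 s.t.:
  3.43x1 + 4.96x2 + 5.15x3 + 4.08x4 ≥ 9.63   (energy)
  2.8x2 + 2.5x3 ≤ 4.3   (benzene volume)
  6x2 + 14x3 ≤ 15   (aromatics volume)
  14x2 + 29x3 + 1x4 ≤ 25   (sulfur mass)
  x1, x2, x3, x4 ≥ 0.
The minimum-cost mix takes nothing from MTBE — only ethanol, light naphtha, straight-run naphtha. There the energy, benzene volume, sulfur mass constraints are tight.
Optimal quantities: ethanol = 0.542224 barrels, light naphtha = 1.34632 barrels, straight-run naphtha = 0.212121 barrels.
Cost = 114.59·0.542224 + 92.18·1.34632 + 95.79·0.212121 = 206.5563.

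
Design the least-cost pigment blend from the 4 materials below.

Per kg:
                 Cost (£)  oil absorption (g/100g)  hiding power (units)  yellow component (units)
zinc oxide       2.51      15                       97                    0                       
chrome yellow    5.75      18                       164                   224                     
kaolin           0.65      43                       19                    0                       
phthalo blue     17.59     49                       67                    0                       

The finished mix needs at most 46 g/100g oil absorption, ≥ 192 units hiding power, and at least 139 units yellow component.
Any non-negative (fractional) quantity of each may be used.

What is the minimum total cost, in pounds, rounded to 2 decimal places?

£5.90

Set it up as a linear program. Let x1 = kg of zinc oxide, x2 = kg of chrome yellow, x3 = kg of kaolin, x4 = kg of phthalo blue.
Minimise 2.51x1 + 5.75x2 + 0.65x3 + 17.59x4 with:
  15x1 + 18x2 + 43x3 + 49x4 ≤ 46   (oil absorption)
  97x1 + 164x2 + 19x3 + 67x4 ≥ 192   (hiding power)
  224x2 ≥ 139   (yellow component)
  x1, x2, x3, x4 ≥ 0.
The cheapest feasible vertex uses only zinc oxide, chrome yellow; kaolin, phthalo blue are not used. The hiding power and yellow component requirements are met with equality.
Solving gives x1 = 0.9302, x2 = 0.6205.
Cost = 2.51·0.9302 + 5.75·0.6205 = 5.9027.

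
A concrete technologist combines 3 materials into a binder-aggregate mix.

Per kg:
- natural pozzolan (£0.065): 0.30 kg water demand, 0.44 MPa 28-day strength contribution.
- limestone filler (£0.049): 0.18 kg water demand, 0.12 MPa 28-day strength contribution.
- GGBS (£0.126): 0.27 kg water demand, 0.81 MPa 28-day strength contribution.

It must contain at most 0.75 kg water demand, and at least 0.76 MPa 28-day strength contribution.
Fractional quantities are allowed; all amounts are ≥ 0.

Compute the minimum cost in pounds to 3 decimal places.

£0.112

Treat it as an LP. Let x1 = kg of natural pozzolan, x2 = kg of limestone filler, x3 = kg of GGBS.
min 0.065x1 + 0.049x2 + 0.126x3 s.t.:
  0.3x1 + 0.18x2 + 0.27x3 ≤ 0.75   (water demand)
  0.44x1 + 0.12x2 + 0.81x3 ≥ 0.76   (28-day strength contribution)
  x1, x2, x3 ≥ 0.
The optimal basis is {natural pozzolan}; limestone filler, GGBS drop out. There the 28-day strength contribution constraint is tight.
That vertex is x1 = 1.727.
Total cost: 0.065·1.727 = 0.11226.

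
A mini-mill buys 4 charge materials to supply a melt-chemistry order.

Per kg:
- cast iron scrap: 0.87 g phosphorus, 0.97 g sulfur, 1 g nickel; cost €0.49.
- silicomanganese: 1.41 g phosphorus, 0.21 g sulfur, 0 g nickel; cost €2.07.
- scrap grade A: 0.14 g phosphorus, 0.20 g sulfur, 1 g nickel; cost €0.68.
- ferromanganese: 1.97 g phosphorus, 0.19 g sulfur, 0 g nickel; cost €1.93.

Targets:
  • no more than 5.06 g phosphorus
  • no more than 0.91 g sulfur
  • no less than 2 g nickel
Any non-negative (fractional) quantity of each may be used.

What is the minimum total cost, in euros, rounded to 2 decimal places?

Let x1 = kg of cast iron scrap, x2 = kg of silicomanganese, x3 = kg of scrap grade A, x4 = kg of ferromanganese.
Minimise 0.49x1 + 2.07x2 + 0.68x3 + 1.93x4 s.t.:
  0.87x1 + 1.41x2 + 0.14x3 + 1.97x4 ≤ 5.06   (phosphorus)
  0.97x1 + 0.21x2 + 0.2x3 + 0.19x4 ≤ 0.91   (sulfur)
  1x1 + 1x3 ≥ 2   (nickel)
  x1, x2, x3, x4 ≥ 0.
The minimum-cost mix takes nothing from silicomanganese, ferromanganese — only cast iron scrap, scrap grade A. The sulfur and nickel requirements are met with equality.
Optimal quantities: cast iron scrap = 0.6623 kg, scrap grade A = 1.338 kg.
Objective = 0.49·0.6623 + 0.68·1.338 = 1.2344.

€1.23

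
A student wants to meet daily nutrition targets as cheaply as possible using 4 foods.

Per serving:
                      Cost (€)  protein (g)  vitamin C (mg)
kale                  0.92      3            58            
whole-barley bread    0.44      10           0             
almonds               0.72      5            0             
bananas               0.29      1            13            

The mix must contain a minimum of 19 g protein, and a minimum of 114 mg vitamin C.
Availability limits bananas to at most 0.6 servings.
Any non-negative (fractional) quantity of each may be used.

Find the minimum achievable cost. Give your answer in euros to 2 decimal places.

€2.38

Treat it as an LP. Let x1 = servings of kale, x2 = servings of whole-barley bread, x3 = servings of almonds, x4 = servings of bananas.
min 0.92x1 + 0.44x2 + 0.72x3 + 0.29x4 with:
  3x1 + 10x2 + 5x3 + 1x4 ≥ 19   (protein)
  58x1 + 13x4 ≥ 114   (vitamin C)
  x4 ≤ 0.6
  x1, x2, x3, x4 ≥ 0.
The cheapest feasible vertex uses only kale, whole-barley bread; almonds, bananas are not used. There the protein and vitamin C constraints are tight.
That vertex is x1 = 1.9655, x2 = 1.3103.
Cost = 0.92·1.9655 + 0.44·1.3103 = 2.3848.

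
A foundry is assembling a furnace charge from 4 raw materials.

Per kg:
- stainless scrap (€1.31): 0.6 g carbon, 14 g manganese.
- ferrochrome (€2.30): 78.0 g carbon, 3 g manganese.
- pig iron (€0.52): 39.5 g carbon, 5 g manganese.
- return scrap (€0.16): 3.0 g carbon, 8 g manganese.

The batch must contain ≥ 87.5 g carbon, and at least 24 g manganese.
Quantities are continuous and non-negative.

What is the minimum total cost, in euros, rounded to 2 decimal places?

Let x1 = kg of stainless scrap, x2 = kg of ferrochrome, x3 = kg of pig iron, x4 = kg of return scrap.
min 1.31x1 + 2.3x2 + 0.52x3 + 0.16x4 s.t.:
  0.6x1 + 78x2 + 39.5x3 + 3x4 ≥ 87.5   (carbon)
  14x1 + 3x2 + 5x3 + 8x4 ≥ 24   (manganese)
  x1, x2, x3, x4 ≥ 0.
The minimum-cost mix takes nothing from stainless scrap, ferrochrome — only pig iron, return scrap. The carbon and manganese requirements are met with equality.
So pig iron = 2.086 kg, return scrap = 1.696 kg.
Cost = 0.52·2.086 + 0.16·1.696 = 1.3561.

€1.36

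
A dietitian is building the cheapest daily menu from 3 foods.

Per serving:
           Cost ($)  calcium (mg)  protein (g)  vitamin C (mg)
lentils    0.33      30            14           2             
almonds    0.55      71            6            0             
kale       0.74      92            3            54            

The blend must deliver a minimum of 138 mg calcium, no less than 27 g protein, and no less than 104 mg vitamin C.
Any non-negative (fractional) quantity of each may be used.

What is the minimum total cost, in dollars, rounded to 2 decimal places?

Treat it as an LP. Let x1 = servings of lentils, x2 = servings of almonds, x3 = servings of kale.
Minimise 0.33x1 + 0.55x2 + 0.74x3 subject to:
  30x1 + 71x2 + 92x3 ≥ 138   (calcium)
  14x1 + 6x2 + 3x3 ≥ 27   (protein)
  2x1 + 54x3 ≥ 104   (vitamin C)
  x1, x2, x3 ≥ 0.
The cheapest feasible vertex uses only lentils, kale; almonds is not used. The protein and vitamin C requirements are met with equality.
That vertex is x1 = 1.528, x3 = 1.869.
Cost = 0.33·1.528 + 0.74·1.869 = 1.8873.

$1.89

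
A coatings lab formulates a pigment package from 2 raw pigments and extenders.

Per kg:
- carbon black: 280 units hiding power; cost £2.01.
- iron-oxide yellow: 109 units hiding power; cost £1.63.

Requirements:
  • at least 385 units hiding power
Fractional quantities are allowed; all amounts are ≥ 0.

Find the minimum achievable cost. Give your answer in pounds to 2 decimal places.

£2.76

Treat it as an LP. Let x1 = kg of carbon black, x2 = kg of iron-oxide yellow.
min 2.01x1 + 1.63x2 with:
  280x1 + 109x2 ≥ 385   (hiding power)
  x1, x2 ≥ 0.
The optimal basis is {carbon black}; iron-oxide yellow drops out. There the hiding power constraint is tight.
Optimal quantities: carbon black = 1.375 kg.
Total cost: 2.01·1.375 = 2.7638.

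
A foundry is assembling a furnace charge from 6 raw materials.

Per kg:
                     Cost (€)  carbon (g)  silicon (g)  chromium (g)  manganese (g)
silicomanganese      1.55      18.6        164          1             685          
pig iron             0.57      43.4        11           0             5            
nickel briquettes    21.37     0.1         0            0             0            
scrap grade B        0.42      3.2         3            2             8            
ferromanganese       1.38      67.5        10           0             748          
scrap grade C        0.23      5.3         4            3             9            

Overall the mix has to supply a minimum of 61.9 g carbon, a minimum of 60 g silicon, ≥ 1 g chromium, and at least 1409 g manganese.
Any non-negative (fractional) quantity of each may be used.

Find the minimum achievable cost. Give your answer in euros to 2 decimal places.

€2.73

Let x1 = kg of silicomanganese, x2 = kg of pig iron, x3 = kg of nickel briquettes, x4 = kg of scrap grade B, x5 = kg of ferromanganese, x6 = kg of scrap grade C.
Minimize 1.55x1 + 0.57x2 + 21.37x3 + 0.42x4 + 1.38x5 + 0.23x6 s.t.:
  18.6x1 + 43.4x2 + 0.1x3 + 3.2x4 + 67.5x5 + 5.3x6 ≥ 61.9   (carbon)
  164x1 + 11x2 + 3x4 + 10x5 + 4x6 ≥ 60   (silicon)
  1x1 + 2x4 + 3x6 ≥ 1   (chromium)
  685x1 + 5x2 + 8x4 + 748x5 + 9x6 ≥ 1409   (manganese)
  x1, x2, x3, x4, x5, x6 ≥ 0.
The cheapest feasible vertex uses only silicomanganese, ferromanganese, scrap grade C; pig iron, nickel briquettes, scrap grade B are not used. Binding constraints: silicon, chromium, manganese.
That vertex is x1 = 0.2597, x5 = 1.643, x6 = 0.2468.
Hence cost = 1.55·0.2597 + 1.38·1.643 + 0.23·0.2468 = €2.7266.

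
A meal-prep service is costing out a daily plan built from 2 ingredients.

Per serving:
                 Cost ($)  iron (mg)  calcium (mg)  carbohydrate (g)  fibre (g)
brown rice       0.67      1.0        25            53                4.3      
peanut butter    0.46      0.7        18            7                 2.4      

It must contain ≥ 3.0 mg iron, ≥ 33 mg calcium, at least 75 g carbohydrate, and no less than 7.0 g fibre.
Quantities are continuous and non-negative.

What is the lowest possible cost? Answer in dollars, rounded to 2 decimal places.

$1.98

Set it up as a linear program. Let x1 = servings of brown rice, x2 = servings of peanut butter.
Minimise 0.67x1 + 0.46x2 subject to:
  1x1 + 0.7x2 ≥ 3   (iron)
  25x1 + 18x2 ≥ 33   (calcium)
  53x1 + 7x2 ≥ 75   (carbohydrate)
  4.3x1 + 2.4x2 ≥ 7   (fibre)
  x1, x2 ≥ 0.
Both inputs are positive at the optimum. The iron and carbohydrate requirements are met with equality.
Solving gives x1 = 1.0465, x2 = 2.7907.
Total cost: 0.67·1.0465 + 0.46·2.7907 = 1.9849.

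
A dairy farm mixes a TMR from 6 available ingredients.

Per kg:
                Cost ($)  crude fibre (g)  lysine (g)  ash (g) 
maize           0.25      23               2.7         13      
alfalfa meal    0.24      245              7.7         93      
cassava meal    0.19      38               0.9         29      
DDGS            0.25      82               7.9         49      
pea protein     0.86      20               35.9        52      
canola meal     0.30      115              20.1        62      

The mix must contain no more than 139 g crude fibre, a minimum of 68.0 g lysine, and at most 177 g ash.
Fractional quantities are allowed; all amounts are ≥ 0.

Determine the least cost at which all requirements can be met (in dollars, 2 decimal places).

Set it up as a linear program. Let x1 = kg of maize, x2 = kg of alfalfa meal, x3 = kg of cassava meal, x4 = kg of DDGS, x5 = kg of pea protein, x6 = kg of canola meal.
Minimize 0.25x1 + 0.24x2 + 0.19x3 + 0.25x4 + 0.86x5 + 0.3x6 subject to:
  23x1 + 245x2 + 38x3 + 82x4 + 20x5 + 115x6 ≤ 139   (crude fibre)
  2.7x1 + 7.7x2 + 0.9x3 + 7.9x4 + 35.9x5 + 20.1x6 ≥ 68   (lysine)
  13x1 + 93x2 + 29x3 + 49x4 + 52x5 + 62x6 ≤ 177   (ash)
  x1, x2, x3, x4, x5, x6 ≥ 0.
The optimal basis is {pea protein, canola meal}; maize, alfalfa meal, cassava meal, DDGS drop out. There the crude fibre and lysine constraints are tight.
That vertex is x5 = 1.349, x6 = 0.9741.
Objective = 0.86·1.349 + 0.3·0.9741 = 1.4524.

$1.45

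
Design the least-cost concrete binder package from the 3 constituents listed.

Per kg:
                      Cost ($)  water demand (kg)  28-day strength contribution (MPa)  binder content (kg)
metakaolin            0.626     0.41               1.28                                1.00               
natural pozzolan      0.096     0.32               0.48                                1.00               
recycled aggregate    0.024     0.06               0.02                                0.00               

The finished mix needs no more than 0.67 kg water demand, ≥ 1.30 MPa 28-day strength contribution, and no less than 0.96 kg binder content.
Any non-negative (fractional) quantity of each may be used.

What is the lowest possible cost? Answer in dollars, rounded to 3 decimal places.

Let x1 = kg of metakaolin, x2 = kg of natural pozzolan, x3 = kg of recycled aggregate.
min 0.626x1 + 0.096x2 + 0.024x3 subject to:
  0.41x1 + 0.32x2 + 0.06x3 ≤ 0.67   (water demand)
  1.28x1 + 0.48x2 + 0.02x3 ≥ 1.3   (28-day strength contribution)
  1x1 + 1x2 ≥ 0.96   (binder content)
  x1, x2, x3 ≥ 0.
At the optimum only metakaolin, natural pozzolan are positive (recycled aggregate = 0). There the water demand and 28-day strength contribution constraints are tight.
So metakaolin = 0.4436 kg, natural pozzolan = 1.525 kg.
Cost = 0.626·0.4436 + 0.096·1.525 = 0.42409.

$0.424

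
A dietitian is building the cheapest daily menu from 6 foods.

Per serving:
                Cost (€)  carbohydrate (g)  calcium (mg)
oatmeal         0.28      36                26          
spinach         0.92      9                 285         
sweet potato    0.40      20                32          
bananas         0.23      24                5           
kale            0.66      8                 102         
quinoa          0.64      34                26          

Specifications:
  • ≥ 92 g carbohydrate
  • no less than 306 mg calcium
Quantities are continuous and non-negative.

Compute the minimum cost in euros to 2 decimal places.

Treat it as an LP. Let x1 = servings of oatmeal, x2 = servings of spinach, x3 = servings of sweet potato, x4 = servings of bananas, x5 = servings of kale, x6 = servings of quinoa.
Minimise 0.28x1 + 0.92x2 + 0.4x3 + 0.23x4 + 0.66x5 + 0.64x6 s.t.:
  36x1 + 9x2 + 20x3 + 24x4 + 8x5 + 34x6 ≥ 92   (carbohydrate)
  26x1 + 285x2 + 32x3 + 5x4 + 102x5 + 26x6 ≥ 306   (calcium)
  x1, x2, x3, x4, x5, x6 ≥ 0.
At the optimum only oatmeal, spinach are positive (sweet potato, bananas, kale, quinoa = 0). Binding constraints: carbohydrate and calcium.
Optimal quantities: oatmeal = 2.341 servings, spinach = 0.8602 servings.
Objective = 0.28·2.341 + 0.92·0.8602 = 1.4469.

€1.45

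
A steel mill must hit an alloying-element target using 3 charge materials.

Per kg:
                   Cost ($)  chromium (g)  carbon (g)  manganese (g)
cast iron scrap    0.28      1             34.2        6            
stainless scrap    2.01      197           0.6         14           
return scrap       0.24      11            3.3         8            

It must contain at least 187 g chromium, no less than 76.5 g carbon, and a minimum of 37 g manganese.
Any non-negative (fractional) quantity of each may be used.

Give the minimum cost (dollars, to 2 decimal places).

$2.67

Treat it as an LP. Let x1 = kg of cast iron scrap, x2 = kg of stainless scrap, x3 = kg of return scrap.
Minimize 0.28x1 + 2.01x2 + 0.24x3 subject to:
  1x1 + 197x2 + 11x3 ≥ 187   (chromium)
  34.2x1 + 0.6x2 + 3.3x3 ≥ 76.5   (carbon)
  6x1 + 14x2 + 8x3 ≥ 37   (manganese)
  x1, x2, x3 ≥ 0.
The optimal mix uses every input. There the chromium, carbon, manganese constraints are tight.
So cast iron scrap = 2.069 kg, stainless scrap = 0.8502 kg, return scrap = 1.585 kg.
Objective = 0.28·2.069 + 2.01·0.8502 + 0.24·1.585 = 2.6686.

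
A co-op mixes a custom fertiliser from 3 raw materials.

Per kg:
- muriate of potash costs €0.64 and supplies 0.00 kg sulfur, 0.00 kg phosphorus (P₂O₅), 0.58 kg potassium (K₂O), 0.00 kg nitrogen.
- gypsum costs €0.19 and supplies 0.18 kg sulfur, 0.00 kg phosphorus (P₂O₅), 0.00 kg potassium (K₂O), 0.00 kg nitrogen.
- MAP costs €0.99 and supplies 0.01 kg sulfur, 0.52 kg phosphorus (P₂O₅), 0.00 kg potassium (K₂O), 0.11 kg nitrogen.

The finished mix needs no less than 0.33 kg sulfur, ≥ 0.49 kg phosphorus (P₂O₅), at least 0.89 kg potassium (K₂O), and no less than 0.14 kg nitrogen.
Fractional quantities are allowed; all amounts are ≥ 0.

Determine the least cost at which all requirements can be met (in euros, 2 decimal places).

This is a linear program. Let x1 = kg of muriate of potash, x2 = kg of gypsum, x3 = kg of MAP.
min 0.64x1 + 0.19x2 + 0.99x3 subject to:
  0.18x2 + 0.01x3 ≥ 0.33   (sulfur)
  0.52x3 ≥ 0.49   (phosphorus (P₂O₅))
  0.58x1 ≥ 0.89   (potassium (K₂O))
  0.11x3 ≥ 0.14   (nitrogen)
  x1, x2, x3 ≥ 0.
All 3 inputs are positive at the optimum. Binding constraints: sulfur, potassium (K₂O), nitrogen.
That vertex is x1 = 1.534, x2 = 1.763, x3 = 1.273.
Objective = 0.64·1.534 + 0.19·1.763 + 0.99·1.273 = 2.5770.

€2.58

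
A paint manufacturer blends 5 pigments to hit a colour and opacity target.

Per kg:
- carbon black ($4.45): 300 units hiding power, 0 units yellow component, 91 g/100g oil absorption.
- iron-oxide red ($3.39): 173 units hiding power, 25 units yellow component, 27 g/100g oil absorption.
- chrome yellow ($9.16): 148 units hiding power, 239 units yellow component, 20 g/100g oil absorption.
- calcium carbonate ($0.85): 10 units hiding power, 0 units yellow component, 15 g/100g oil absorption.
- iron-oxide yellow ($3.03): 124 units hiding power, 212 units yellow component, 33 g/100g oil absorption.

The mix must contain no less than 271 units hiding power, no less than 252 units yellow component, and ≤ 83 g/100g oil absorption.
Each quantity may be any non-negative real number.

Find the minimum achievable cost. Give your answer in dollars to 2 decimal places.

$5.44

Treat it as an LP. Let x1 = kg of carbon black, x2 = kg of iron-oxide red, x3 = kg of chrome yellow, x4 = kg of calcium carbonate, x5 = kg of iron-oxide yellow.
min 4.45x1 + 3.39x2 + 9.16x3 + 0.85x4 + 3.03x5 s.t.:
  300x1 + 173x2 + 148x3 + 10x4 + 124x5 ≥ 271   (hiding power)
  25x2 + 239x3 + 212x5 ≥ 252   (yellow component)
  91x1 + 27x2 + 20x3 + 15x4 + 33x5 ≤ 83   (oil absorption)
  x1, x2, x3, x4, x5 ≥ 0.
The minimum-cost mix takes nothing from iron-oxide red, chrome yellow, calcium carbonate — only carbon black, iron-oxide yellow. Binding constraints: hiding power and yellow component.
That vertex is x1 = 0.412, x5 = 1.189.
Objective = 4.45·0.412 + 3.03·1.189 = 5.4361.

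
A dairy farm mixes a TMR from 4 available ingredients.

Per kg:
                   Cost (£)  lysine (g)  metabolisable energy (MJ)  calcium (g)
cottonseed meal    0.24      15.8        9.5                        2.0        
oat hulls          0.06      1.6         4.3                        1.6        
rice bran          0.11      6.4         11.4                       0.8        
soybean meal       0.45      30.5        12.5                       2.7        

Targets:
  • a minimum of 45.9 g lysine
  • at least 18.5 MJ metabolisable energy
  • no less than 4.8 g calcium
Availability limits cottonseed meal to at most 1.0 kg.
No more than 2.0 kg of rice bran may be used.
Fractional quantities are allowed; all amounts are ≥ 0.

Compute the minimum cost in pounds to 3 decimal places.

£0.687

Let x1 = kg of cottonseed meal, x2 = kg of oat hulls, x3 = kg of rice bran, x4 = kg of soybean meal.
Minimize 0.24x1 + 0.06x2 + 0.11x3 + 0.45x4 s.t.:
  15.8x1 + 1.6x2 + 6.4x3 + 30.5x4 ≥ 45.9   (lysine)
  9.5x1 + 4.3x2 + 11.4x3 + 12.5x4 ≥ 18.5   (metabolisable energy)
  2x1 + 1.6x2 + 0.8x3 + 2.7x4 ≥ 4.8   (calcium)
  x1 ≤ 1
  x3 ≤ 2
  x1, x2, x3, x4 ≥ 0.
The cheapest feasible vertex uses only cottonseed meal, oat hulls, soybean meal; rice bran is not used. There the lysine, calcium, the cottonseed meal cap constraints are tight.
Optimal quantities: cottonseed meal = 1 kg, oat hulls = 0.09285 kg, soybean meal = 0.982 kg.
Hence cost = 0.24·1 + 0.06·0.09285 + 0.45·0.982 = £0.68747.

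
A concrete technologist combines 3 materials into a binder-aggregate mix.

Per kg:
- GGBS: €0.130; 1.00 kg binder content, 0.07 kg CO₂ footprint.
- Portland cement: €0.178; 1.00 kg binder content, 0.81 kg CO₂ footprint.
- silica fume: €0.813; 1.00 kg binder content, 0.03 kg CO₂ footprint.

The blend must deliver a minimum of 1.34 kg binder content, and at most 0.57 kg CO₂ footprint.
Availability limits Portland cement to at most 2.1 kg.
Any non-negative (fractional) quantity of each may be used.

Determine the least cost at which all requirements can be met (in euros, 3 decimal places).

€0.174

Treat it as an LP. Let x1 = kg of GGBS, x2 = kg of Portland cement, x3 = kg of silica fume.
Minimise 0.13x1 + 0.178x2 + 0.813x3 s.t.:
  1x1 + 1x2 + 1x3 ≥ 1.34   (binder content)
  0.07x1 + 0.81x2 + 0.03x3 ≤ 0.57   (CO₂ footprint)
  x2 ≤ 2.1
  x1, x2, x3 ≥ 0.
The cheapest feasible vertex uses only GGBS; Portland cement, silica fume are not used. The binder content requirement is met with equality.
Solving gives x1 = 1.34.
Total cost: 0.13·1.34 = 0.17420.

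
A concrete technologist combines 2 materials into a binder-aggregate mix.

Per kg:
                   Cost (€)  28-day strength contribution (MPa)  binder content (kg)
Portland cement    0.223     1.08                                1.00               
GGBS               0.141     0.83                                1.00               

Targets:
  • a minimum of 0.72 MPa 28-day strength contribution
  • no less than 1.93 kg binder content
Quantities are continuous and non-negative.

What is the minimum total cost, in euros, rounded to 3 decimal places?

€0.272

This is a linear program. Let x1 = kg of Portland cement, x2 = kg of GGBS.
Minimise 0.223x1 + 0.141x2 with:
  1.08x1 + 0.83x2 ≥ 0.72   (28-day strength contribution)
  1x1 + 1x2 ≥ 1.93   (binder content)
  x1, x2 ≥ 0.
The minimum-cost mix takes nothing from Portland cement — only GGBS. The binder content requirement is met with equality.
Optimal quantities: GGBS = 1.93 kg.
Objective = 0.141·1.93 = 0.27213.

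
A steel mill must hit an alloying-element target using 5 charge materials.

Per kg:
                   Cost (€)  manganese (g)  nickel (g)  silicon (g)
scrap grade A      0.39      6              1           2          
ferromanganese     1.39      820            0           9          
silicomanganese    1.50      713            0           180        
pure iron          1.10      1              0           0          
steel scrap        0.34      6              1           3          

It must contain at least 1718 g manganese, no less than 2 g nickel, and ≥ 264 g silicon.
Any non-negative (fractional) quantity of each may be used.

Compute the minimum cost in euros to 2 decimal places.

€3.98

Let x1 = kg of scrap grade A, x2 = kg of ferromanganese, x3 = kg of silicomanganese, x4 = kg of pure iron, x5 = kg of steel scrap.
Minimise 0.39x1 + 1.39x2 + 1.5x3 + 1.1x4 + 0.34x5 with:
  6x1 + 820x2 + 713x3 + 1x4 + 6x5 ≥ 1718   (manganese)
  1x1 + 1x5 ≥ 2   (nickel)
  2x1 + 9x2 + 180x3 + 3x5 ≥ 264   (silicon)
  x1, x2, x3, x4, x5 ≥ 0.
The optimal basis is {ferromanganese, silicomanganese, steel scrap}; scrap grade A, pure iron drop out. The manganese, nickel, silicon requirements are met with equality.
Solving gives x2 = 0.8721, x3 = 1.39, x5 = 2.
Total cost: 1.39·0.8721 + 1.5·1.39 + 0.34·2 = 3.9772.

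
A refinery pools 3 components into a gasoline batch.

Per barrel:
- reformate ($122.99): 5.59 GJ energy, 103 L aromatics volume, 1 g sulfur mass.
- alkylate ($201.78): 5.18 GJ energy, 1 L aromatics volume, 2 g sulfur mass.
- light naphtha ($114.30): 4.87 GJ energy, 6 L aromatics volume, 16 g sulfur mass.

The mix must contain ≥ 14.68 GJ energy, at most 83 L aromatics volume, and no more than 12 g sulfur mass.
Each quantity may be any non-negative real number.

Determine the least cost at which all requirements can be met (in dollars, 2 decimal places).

Let x1 = barrels of reformate, x2 = barrels of alkylate, x3 = barrels of light naphtha.
Minimise 122.99x1 + 201.78x2 + 114.3x3 s.t.:
  5.59x1 + 5.18x2 + 4.87x3 ≥ 14.68   (energy)
  103x1 + 1x2 + 6x3 ≤ 83   (aromatics volume)
  1x1 + 2x2 + 16x3 ≤ 12   (sulfur mass)
  x1, x2, x3 ≥ 0.
The optimal mix uses every input. Binding constraints: energy, aromatics volume, sulfur mass.
That vertex is x1 = 0.76119, x2 = 1.5322, x3 = 0.5109.
Cost = 122.99·0.76119 + 201.78·1.5322 + 114.3·0.5109 = 461.1819.

$461.18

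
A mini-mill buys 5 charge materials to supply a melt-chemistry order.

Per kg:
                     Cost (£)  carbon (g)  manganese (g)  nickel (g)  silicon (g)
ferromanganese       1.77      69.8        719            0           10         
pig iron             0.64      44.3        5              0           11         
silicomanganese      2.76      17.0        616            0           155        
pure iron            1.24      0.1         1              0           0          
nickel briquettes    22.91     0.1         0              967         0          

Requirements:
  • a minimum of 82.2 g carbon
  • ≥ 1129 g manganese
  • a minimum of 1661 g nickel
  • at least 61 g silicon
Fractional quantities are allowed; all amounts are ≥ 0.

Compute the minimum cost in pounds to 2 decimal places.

£42.52

Let x1 = kg of ferromanganese, x2 = kg of pig iron, x3 = kg of silicomanganese, x4 = kg of pure iron, x5 = kg of nickel briquettes.
Minimise 1.77x1 + 0.64x2 + 2.76x3 + 1.24x4 + 22.91x5 subject to:
  69.8x1 + 44.3x2 + 17x3 + 0.1x4 + 0.1x5 ≥ 82.2   (carbon)
  719x1 + 5x2 + 616x3 + 1x4 ≥ 1129   (manganese)
  967x5 ≥ 1661   (nickel)
  10x1 + 11x2 + 155x3 ≥ 61   (silicon)
  x1, x2, x3, x4, x5 ≥ 0.
At the optimum only ferromanganese, silicomanganese, nickel briquettes are positive (pig iron, pure iron = 0). The manganese, nickel, silicon requirements are met with equality.
That vertex is x1 = 1.305, x3 = 0.3093, x5 = 1.718.
Cost = 1.77·1.305 + 2.76·0.3093 + 22.91·1.718 = 42.5229.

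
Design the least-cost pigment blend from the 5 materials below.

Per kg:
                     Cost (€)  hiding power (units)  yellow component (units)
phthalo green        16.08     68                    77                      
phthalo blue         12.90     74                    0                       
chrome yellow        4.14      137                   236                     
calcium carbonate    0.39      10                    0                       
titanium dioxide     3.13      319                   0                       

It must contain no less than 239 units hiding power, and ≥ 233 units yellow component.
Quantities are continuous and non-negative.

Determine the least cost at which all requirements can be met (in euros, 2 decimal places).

€5.11

Let x1 = kg of phthalo green, x2 = kg of phthalo blue, x3 = kg of chrome yellow, x4 = kg of calcium carbonate, x5 = kg of titanium dioxide.
Minimise 16.08x1 + 12.9x2 + 4.14x3 + 0.39x4 + 3.13x5 with:
  68x1 + 74x2 + 137x3 + 10x4 + 319x5 ≥ 239   (hiding power)
  77x1 + 236x3 ≥ 233   (yellow component)
  x1, x2, x3, x4, x5 ≥ 0.
The minimum-cost mix takes nothing from phthalo green, phthalo blue, calcium carbonate — only chrome yellow, titanium dioxide. The hiding power and yellow component requirements are met with equality.
Optimal quantities: chrome yellow = 0.9873 kg, titanium dioxide = 0.3252 kg.
Objective = 4.14·0.9873 + 3.13·0.3252 = 5.1053.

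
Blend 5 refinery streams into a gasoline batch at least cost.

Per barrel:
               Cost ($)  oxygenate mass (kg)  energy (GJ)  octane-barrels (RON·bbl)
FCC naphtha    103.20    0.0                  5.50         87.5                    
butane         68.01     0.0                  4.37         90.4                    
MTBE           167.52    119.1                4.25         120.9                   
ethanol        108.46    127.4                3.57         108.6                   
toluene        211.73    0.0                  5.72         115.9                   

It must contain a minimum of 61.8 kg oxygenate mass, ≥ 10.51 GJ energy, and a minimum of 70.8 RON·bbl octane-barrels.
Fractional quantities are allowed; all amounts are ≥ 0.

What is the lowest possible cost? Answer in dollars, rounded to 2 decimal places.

Let x1 = barrels of FCC naphtha, x2 = barrels of butane, x3 = barrels of MTBE, x4 = barrels of ethanol, x5 = barrels of toluene.
Minimise 103.2x1 + 68.01x2 + 167.52x3 + 108.46x4 + 211.73x5 with:
  119.1x3 + 127.4x4 ≥ 61.8   (oxygenate mass)
  5.5x1 + 4.37x2 + 4.25x3 + 3.57x4 + 5.72x5 ≥ 10.51   (energy)
  87.5x1 + 90.4x2 + 120.9x3 + 108.6x4 + 115.9x5 ≥ 70.8   (octane-barrels)
  x1, x2, x3, x4, x5 ≥ 0.
At the optimum only butane, ethanol are positive (FCC naphtha, MTBE, toluene = 0). Binding constraints: oxygenate mass and energy.
That vertex is x2 = 2.0088, x4 = 0.48509.
Cost = 68.01·2.0088 + 108.46·0.48509 = 189.2313.

$189.23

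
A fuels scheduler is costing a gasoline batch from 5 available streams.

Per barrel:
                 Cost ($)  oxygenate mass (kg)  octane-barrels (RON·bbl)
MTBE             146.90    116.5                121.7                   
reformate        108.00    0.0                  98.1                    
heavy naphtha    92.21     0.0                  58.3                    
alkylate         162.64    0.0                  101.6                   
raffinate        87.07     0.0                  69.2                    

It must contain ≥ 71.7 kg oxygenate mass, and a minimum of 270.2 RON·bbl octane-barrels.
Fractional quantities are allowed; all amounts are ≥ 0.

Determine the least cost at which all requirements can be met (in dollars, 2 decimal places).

Let x1 = barrels of MTBE, x2 = barrels of reformate, x3 = barrels of heavy naphtha, x4 = barrels of alkylate, x5 = barrels of raffinate.
Minimize 146.9x1 + 108x2 + 92.21x3 + 162.64x4 + 87.07x5 subject to:
  116.5x1 ≥ 71.7   (oxygenate mass)
  121.7x1 + 98.1x2 + 58.3x3 + 101.6x4 + 69.2x5 ≥ 270.2   (octane-barrels)
  x1, x2, x3, x4, x5 ≥ 0.
At the optimum only MTBE, reformate are positive (heavy naphtha, alkylate, raffinate = 0). There the oxygenate mass and octane-barrels constraints are tight.
Optimal quantities: MTBE = 0.61545 barrels, reformate = 1.9908 barrels.
Hence cost = 146.9·0.61545 + 108·1.9908 = $305.4160.

$305.42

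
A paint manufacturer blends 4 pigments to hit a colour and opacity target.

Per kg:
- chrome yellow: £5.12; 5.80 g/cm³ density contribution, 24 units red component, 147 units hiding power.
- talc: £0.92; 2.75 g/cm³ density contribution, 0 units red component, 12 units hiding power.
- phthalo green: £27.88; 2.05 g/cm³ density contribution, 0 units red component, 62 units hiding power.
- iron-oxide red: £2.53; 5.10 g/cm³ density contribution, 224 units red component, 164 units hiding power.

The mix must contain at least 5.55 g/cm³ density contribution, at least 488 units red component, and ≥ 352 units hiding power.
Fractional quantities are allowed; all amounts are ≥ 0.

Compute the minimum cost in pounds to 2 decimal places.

Set it up as a linear program. Let x1 = kg of chrome yellow, x2 = kg of talc, x3 = kg of phthalo green, x4 = kg of iron-oxide red.
Minimise 5.12x1 + 0.92x2 + 27.88x3 + 2.53x4 with:
  5.8x1 + 2.75x2 + 2.05x3 + 5.1x4 ≥ 5.55   (density contribution)
  24x1 + 224x4 ≥ 488   (red component)
  147x1 + 12x2 + 62x3 + 164x4 ≥ 352   (hiding power)
  x1, x2, x3, x4 ≥ 0.
The minimum-cost mix takes nothing from chrome yellow, talc, phthalo green — only iron-oxide red. The red component requirement is met with equality.
That vertex is x4 = 2.179.
Hence cost = 2.53·2.179 = £5.5129.

£5.51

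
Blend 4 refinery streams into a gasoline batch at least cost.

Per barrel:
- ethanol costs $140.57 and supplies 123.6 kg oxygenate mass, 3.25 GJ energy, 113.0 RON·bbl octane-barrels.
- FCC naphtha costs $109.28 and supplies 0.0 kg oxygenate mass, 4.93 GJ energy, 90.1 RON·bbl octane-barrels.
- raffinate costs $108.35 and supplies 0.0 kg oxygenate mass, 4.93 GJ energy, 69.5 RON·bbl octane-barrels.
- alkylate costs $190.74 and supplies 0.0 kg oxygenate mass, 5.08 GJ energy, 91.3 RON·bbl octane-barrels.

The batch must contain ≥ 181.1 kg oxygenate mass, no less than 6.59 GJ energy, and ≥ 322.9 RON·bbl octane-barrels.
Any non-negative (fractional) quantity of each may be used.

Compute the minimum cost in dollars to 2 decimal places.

This is a linear program. Let x1 = barrels of ethanol, x2 = barrels of FCC naphtha, x3 = barrels of raffinate, x4 = barrels of alkylate.
Minimise 140.57x1 + 109.28x2 + 108.35x3 + 190.74x4 subject to:
  123.6x1 ≥ 181.1   (oxygenate mass)
  3.25x1 + 4.93x2 + 4.93x3 + 5.08x4 ≥ 6.59   (energy)
  113x1 + 90.1x2 + 69.5x3 + 91.3x4 ≥ 322.9   (octane-barrels)
  x1, x2, x3, x4 ≥ 0.
The optimal basis is {ethanol, FCC naphtha}; raffinate, alkylate drop out. There the oxygenate mass and octane-barrels constraints are tight.
Solving gives x1 = 1.4652, x2 = 1.7462.
Total cost: 140.57·1.4652 + 109.28·1.7462 = 396.7879.

$396.79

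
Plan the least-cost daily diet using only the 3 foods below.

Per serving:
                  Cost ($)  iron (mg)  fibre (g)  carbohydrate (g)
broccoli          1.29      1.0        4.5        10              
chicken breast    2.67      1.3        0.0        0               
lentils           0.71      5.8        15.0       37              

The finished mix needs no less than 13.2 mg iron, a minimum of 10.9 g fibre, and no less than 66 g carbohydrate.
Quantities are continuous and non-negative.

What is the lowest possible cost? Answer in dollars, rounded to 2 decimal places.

Treat it as an LP. Let x1 = servings of broccoli, x2 = servings of chicken breast, x3 = servings of lentils.
min 1.29x1 + 2.67x2 + 0.71x3 s.t.:
  1x1 + 1.3x2 + 5.8x3 ≥ 13.2   (iron)
  4.5x1 + 15x3 ≥ 10.9   (fibre)
  10x1 + 37x3 ≥ 66   (carbohydrate)
  x1, x2, x3 ≥ 0.
At the optimum only lentils is positive (broccoli, chicken breast = 0). Binding constraint: iron.
So lentils = 2.276 servings.
Hence cost = 0.71·2.276 = $1.6160.

$1.62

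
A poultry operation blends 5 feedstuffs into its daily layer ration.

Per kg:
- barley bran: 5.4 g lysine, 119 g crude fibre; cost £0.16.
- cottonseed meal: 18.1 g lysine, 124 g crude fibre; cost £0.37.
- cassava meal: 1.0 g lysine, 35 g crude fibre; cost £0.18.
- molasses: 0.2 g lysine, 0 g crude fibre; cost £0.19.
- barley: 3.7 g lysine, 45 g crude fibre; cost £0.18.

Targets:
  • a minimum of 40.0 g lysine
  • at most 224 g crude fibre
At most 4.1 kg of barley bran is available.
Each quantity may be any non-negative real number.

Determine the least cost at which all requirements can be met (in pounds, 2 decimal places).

Set it up as a linear program. Let x1 = kg of barley bran, x2 = kg of cottonseed meal, x3 = kg of cassava meal, x4 = kg of molasses, x5 = kg of barley.
Minimize 0.16x1 + 0.37x2 + 0.18x3 + 0.19x4 + 0.18x5 subject to:
  5.4x1 + 18.1x2 + 1x3 + 0.2x4 + 3.7x5 ≥ 40   (lysine)
  119x1 + 124x2 + 35x3 + 45x5 ≤ 224   (crude fibre)
  x1 ≤ 4.1
  x1, x2, x3, x4, x5 ≥ 0.
At the optimum only cottonseed meal, molasses are positive (barley bran, cassava meal, barley = 0). The lysine and crude fibre requirements are met with equality.
Solving gives x2 = 1.806, x4 = 36.52.
Total cost: 0.37·1.806 + 0.19·36.52 = 7.6070.

£7.61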